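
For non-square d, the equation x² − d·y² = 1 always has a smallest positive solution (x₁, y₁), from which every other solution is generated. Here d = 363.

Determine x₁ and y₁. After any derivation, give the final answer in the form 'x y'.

[19; 19,38] for √363; ℓ=2 ⇒ convergent index 1
step 0: (19, 1)  from 19·(1,0) + (0,1)
step 1: (362, 19)  from 19·(19,1) + (1,0)
(x₁, y₁) = (362, 19);  362² − 363·19² = 1 ✓

362 19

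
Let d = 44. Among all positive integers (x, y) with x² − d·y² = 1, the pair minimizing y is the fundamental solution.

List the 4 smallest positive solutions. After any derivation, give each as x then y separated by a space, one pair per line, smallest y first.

[6; 1,1,1,2,1,1,1,12] for √44; ℓ=8 ⇒ convergent index 7
k=0  a_k=6  p_k/q_k = 6/1
…
k=3  a_k=1  p_k/q_k = 20/3
k=4  a_k=2  p_k/q_k = 53/8
…
k=6  a_k=1  p_k/q_k = 126/19
k=7  a_k=1  p_k/q_k = 199/30
fundamental: x₁=199, y₁=30  (since 39601 − 44·900 = 1)
(199+30√44)^2 = 79201 + 11940√44
(199+30√44)^3 = 31521799 + 4752090√44
(199+30√44)^4 = 12545596801 + 1891319880√44

199 30
79201 11940
31521799 4752090
12545596801 1891319880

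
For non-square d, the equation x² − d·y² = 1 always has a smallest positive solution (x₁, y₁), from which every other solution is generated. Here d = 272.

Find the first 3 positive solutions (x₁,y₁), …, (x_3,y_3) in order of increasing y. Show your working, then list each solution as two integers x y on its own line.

√272 → a₀=16, period (2,32); ℓ=2 even so k=1
step 0: (16, 1)  from 16·(1,0) + (0,1)
step 1: (33, 2)  from 2·(16,1) + (1,0)
→ (33, 2).  Check: 33²=1089, 272·2²=1088, difference 1.
(x_2, y_2) = (33·33 + 272·2·2, 33·2 + 2·33) = (2177, 132)
(x_3, y_3) = (33·2177 + 272·2·132, 33·132 + 2·2177) = (143649, 8710)

33 2
2177 132
143649 8710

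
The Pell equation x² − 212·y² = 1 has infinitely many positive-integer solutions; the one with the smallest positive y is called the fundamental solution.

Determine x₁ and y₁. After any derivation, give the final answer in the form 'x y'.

[14; 1,1,3,1,1,…,1,1,28] for √212; ℓ=14 ⇒ convergent index 13
a_0=14:  p_0=14·1+0=14,  q_0=14·0+1=1
…
a_2=1:  p_2=1·15+14=29,  q_2=1·1+1=2
a_3=3:  p_3=3·29+15=102,  q_3=3·2+1=7
…
a_7=6:  p_7=6·364+233=2417,  q_7=6·25+16=166
…
a_10=1:  p_10=1·5198+2781=7979,  q_10=1·357+191=548
…
a_12=1:  p_12=1·29135+7979=37114,  q_12=1·2001+548=2549
a_13=1:  p_13=1·37114+29135=66249,  q_13=1·2549+2001=4550
fundamental: x₁=66249, y₁=4550  (since 4388930001 − 212·20702500 = 1)

66249 4550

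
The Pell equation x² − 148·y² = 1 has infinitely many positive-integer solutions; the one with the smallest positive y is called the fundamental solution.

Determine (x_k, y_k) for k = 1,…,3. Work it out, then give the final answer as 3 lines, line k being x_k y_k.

73 6
10657 876
1555849 127890

[12; 6,24] for √148; ℓ=2 ⇒ convergent index 1
step 0: (12, 1)  from 12·(1,0) + (0,1)
step 1: (73, 6)  from 6·(12,1) + (1,0)
→ (73, 6).  Check: 73²=5329, 148·6²=5328, difference 1.
k=2:  x_2 = 73·73+148·6·6 = 10657,  y_2 = 73·6+6·73 = 876
k=3:  x_3 = 73·10657+148·6·876 = 1555849,  y_3 = 73·876+6·10657 = 127890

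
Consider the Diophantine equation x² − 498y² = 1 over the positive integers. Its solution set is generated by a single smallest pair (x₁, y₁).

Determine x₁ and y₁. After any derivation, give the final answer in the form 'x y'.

179777 8056

d=498: √d = [22; 3,6,22,6,3,44] (ℓ=6, even), read p_5/q_5
i=0: a=22 ⇒ p=22, q=1
…
i=2: a=6 ⇒ p=424, q=19
…
i=4: a=6 ⇒ p=56794, q=2545
i=5: a=3 ⇒ p=179777, q=8056
fundamental: x₁=179777, y₁=8056  (since 32319769729 − 498·64899136 = 1)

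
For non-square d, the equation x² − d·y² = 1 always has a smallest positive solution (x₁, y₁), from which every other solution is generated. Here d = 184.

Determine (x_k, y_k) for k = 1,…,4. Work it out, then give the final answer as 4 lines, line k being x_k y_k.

[13; 1,1,3,2,1,2,1,2,3,1,1,26] for √184; ℓ=12 ⇒ convergent index 11
a_0=13:  p_0=13·1+0=13,  q_0=13·0+1=1
a_1=1:  p_1=1·13+1=14,  q_1=1·1+0=1
a_2=1:  p_2=1·14+13=27,  q_2=1·1+1=2
…
a_4=2:  p_4=2·95+27=217,  q_4=2·7+2=16
…
a_6=2:  p_6=2·312+217=841,  q_6=2·23+16=62
a_7=1:  p_7=1·841+312=1153,  q_7=1·62+23=85
…
a_9=3:  p_9=3·3147+1153=10594,  q_9=3·232+85=781
a_10=1:  p_10=1·10594+3147=13741,  q_10=1·781+232=1013
a_11=1:  p_11=1·13741+10594=24335,  q_11=1·1013+781=1794
→ (24335, 1794).  Check: 24335²=592192225, 184·1794²=592192224, difference 1.
k=2:  x_2 = 24335·24335+184·1794·1794 = 1184384449,  y_2 = 24335·1794+1794·24335 = 87313980
k=3:  x_3 = 24335·1184384449+184·1794·87313980 = 57643991108495,  y_3 = 24335·87313980+1794·1184384449 = 4249571404806
k=4:  x_4 = 24335·57643991108495+184·1794·4249571404806 = 2805533046066067201,  y_4 = 24335·4249571404806+1794·57643991108495 = 206826640184594040

24335 1794
1184384449 87313980
57643991108495 4249571404806
2805533046066067201 206826640184594040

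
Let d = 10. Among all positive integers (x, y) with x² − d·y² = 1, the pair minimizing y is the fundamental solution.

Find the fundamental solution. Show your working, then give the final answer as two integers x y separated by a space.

19 6

√10 → a₀=3, period (6); ℓ=1 odd so k=1
step 0: (3, 1)  from 3·(1,0) + (0,1)
step 1: (19, 6)  from 6·(3,1) + (1,0)
fundamental: x₁=19, y₁=6  (since 361 − 10·36 = 1)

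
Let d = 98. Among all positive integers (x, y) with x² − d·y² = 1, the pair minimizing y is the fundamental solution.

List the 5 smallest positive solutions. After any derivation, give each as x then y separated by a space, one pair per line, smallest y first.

√98 = [9; 1,8,1,18, …], period ℓ=4 (even) → k=3
i=0: a=9 ⇒ p=9, q=1
…
i=2: a=8 ⇒ p=89, q=9
i=3: a=1 ⇒ p=99, q=10
(x₁, y₁) = (99, 10);  99² − 98·10² = 1 ✓
k=2:  x_2 = 99·99+98·10·10 = 19601,  y_2 = 99·10+10·99 = 1980
k=3:  x_3 = 99·19601+98·10·1980 = 3880899,  y_3 = 99·1980+10·19601 = 392030
k=4:  x_4 = 99·3880899+98·10·392030 = 768398401,  y_4 = 99·392030+10·3880899 = 77619960
k=5:  x_5 = 99·768398401+98·10·77619960 = 152139002499,  y_5 = 99·77619960+10·768398401 = 15368360050

99 10
19601 1980
3880899 392030
768398401 77619960
152139002499 15368360050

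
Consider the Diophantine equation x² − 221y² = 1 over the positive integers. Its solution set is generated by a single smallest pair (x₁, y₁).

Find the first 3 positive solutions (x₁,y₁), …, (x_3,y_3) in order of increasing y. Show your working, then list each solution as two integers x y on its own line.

√221 → a₀=14, period (1,6,2,6,1,28); ℓ=6 even so k=5
step 0: (14, 1)  from 14·(1,0) + (0,1)
…
step 4: (1442, 97)  from 6·(223,15) + (104,7)
step 5: (1665, 112)  from 1·(1442,97) + (223,15)
→ (1665, 112).  Check: 1665²=2772225, 221·112²=2772224, difference 1.
n=2: (1665,112)∘(1665,112) = (1665·1665+221·112·112, 1665·112+112·1665) = (5544449,372960)
n=3: (5544449,372960)∘(1665,112) = (1665·5544449+221·112·372960, 1665·372960+112·5544449) = (18463013505,1241956688)

1665 112
5544449 372960
18463013505 1241956688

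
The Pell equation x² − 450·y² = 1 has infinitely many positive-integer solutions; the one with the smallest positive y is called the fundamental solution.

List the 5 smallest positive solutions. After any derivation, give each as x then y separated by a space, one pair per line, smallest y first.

[21; 4,1,2,4,2,1,4,42] for √450; ℓ=8 ⇒ convergent index 7
a_0=21:  p_0=21·1+0=21,  q_0=21·0+1=1
…
a_3=2:  p_3=2·106+85=297,  q_3=2·5+4=14
…
a_5=2:  p_5=2·1294+297=2885,  q_5=2·61+14=136
a_6=1:  p_6=1·2885+1294=4179,  q_6=1·136+61=197
a_7=4:  p_7=4·4179+2885=19601,  q_7=4·197+136=924
→ (19601, 924).  Check: 19601²=384199201, 450·924²=384199200, difference 1.
(19601+924√450)^2 = 768398401 + 36222648√450
(19601+924√450)^3 = 30122754096401 + 1420000245972√450
(19601+924√450)^4 = 1180872205318713601 + 55666849606371696√450
(19601+924√450)^5 = 46292552162781456490001 + 2182251836848982980620√450

19601 924
768398401 36222648
30122754096401 1420000245972
1180872205318713601 55666849606371696
46292552162781456490001 2182251836848982980620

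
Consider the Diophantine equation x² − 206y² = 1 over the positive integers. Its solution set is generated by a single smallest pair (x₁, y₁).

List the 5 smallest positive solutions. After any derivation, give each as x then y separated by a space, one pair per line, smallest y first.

59535 4148
7088832449 493902360
844067279642895 58808954001052
100503090979990675201 7002382152411359280
11966903042143422416540175 833773642828811595468548

[14; 2,1,5,14,5,1,2,28] for √206; ℓ=8 ⇒ convergent index 7
step 0: (14, 1)  from 14·(1,0) + (0,1)
step 1: (29, 2)  from 2·(14,1) + (1,0)
…
step 6: (20998, 1463)  from 1·(17539,1222) + (3459,241)
step 7: (59535, 4148)  from 2·(20998,1463) + (17539,1222)
(x₁, y₁) = (59535, 4148);  59535² − 206·4148² = 1 ✓
n=2: (59535,4148)∘(59535,4148) = (59535·59535+206·4148·4148, 59535·4148+4148·59535) = (7088832449,493902360)
n=3: (7088832449,493902360)∘(59535,4148) = (59535·7088832449+206·4148·493902360, 59535·493902360+4148·7088832449) = (844067279642895,58808954001052)
n=4: (844067279642895,58808954001052)∘(59535,4148) = (59535·844067279642895+206·4148·58808954001052, 59535·58808954001052+4148·844067279642895) = (100503090979990675201,7002382152411359280)
n=5: (100503090979990675201,7002382152411359280)∘(59535,4148) = (59535·100503090979990675201+206·4148·7002382152411359280, 59535·7002382152411359280+4148·100503090979990675201) = (11966903042143422416540175,833773642828811595468548)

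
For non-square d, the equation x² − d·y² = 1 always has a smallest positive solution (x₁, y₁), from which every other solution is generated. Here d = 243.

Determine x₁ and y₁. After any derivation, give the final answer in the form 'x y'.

70226 4505

d=243: √d = [15; 1,1,2,3,15,3,2,1,1,30] (ℓ=10, even), read p_9/q_9
a_0=15:  p_0=15·1+0=15,  q_0=15·0+1=1
…
a_2=1:  p_2=1·16+15=31,  q_2=1·1+1=2
…
a_4=3:  p_4=3·78+31=265,  q_4=3·5+2=17
…
a_8=1:  p_8=1·28901+12424=41325,  q_8=1·1854+797=2651
a_9=1:  p_9=1·41325+28901=70226,  q_9=1·2651+1854=4505
(x₁, y₁) = (70226, 4505);  70226² − 243·4505² = 1 ✓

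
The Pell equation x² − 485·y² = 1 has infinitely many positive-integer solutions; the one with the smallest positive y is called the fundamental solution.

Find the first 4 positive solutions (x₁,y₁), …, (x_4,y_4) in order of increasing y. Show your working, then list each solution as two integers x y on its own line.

d=485: √d = [22; 44] (ℓ=1, odd), read p_1/q_1
k=0  a_k=22  p_k/q_k = 22/1
k=1  a_k=44  p_k/q_k = 969/44
(x₁, y₁) = (969, 44);  969² − 485·44² = 1 ✓
(969+44√485)^2 = 1877921 + 85272√485
(969+44√485)^3 = 3639409929 + 165257092√485
(969+44√485)^4 = 7053174564481 + 320268159024√485

969 44
1877921 85272
3639409929 165257092
7053174564481 320268159024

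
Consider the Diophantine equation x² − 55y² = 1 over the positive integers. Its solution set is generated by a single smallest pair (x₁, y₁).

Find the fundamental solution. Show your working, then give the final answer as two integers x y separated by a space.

√55 = [7; 2,2,2,14, …], period ℓ=4 (even) → k=3
i=0: a=7 ⇒ p=7, q=1
…
i=2: a=2 ⇒ p=37, q=5
i=3: a=2 ⇒ p=89, q=12
→ (89, 12).  Check: 89²=7921, 55·12²=7920, difference 1.

89 12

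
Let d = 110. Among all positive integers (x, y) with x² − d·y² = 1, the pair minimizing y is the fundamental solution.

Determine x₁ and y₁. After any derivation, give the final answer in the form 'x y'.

√110 → a₀=10, period (2,20); ℓ=2 even so k=1
a_0=10:  p_0=10·1+0=10,  q_0=10·0+1=1
a_1=2:  p_1=2·10+1=21,  q_1=2·1+0=2
fundamental: x₁=21, y₁=2  (since 441 − 110·4 = 1)

21 2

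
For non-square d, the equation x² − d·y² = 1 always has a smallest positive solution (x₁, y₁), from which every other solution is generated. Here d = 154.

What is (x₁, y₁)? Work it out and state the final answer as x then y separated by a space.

√154 → a₀=12, period (2,2,3,1,2,1,3,2,2,24); ℓ=10 even so k=9
step 0: (12, 1)  from 12·(1,0) + (0,1)
step 1: (25, 2)  from 2·(12,1) + (1,0)
step 2: (62, 5)  from 2·(25,2) + (12,1)
step 3: (211, 17)  from 3·(62,5) + (25,2)
step 4: (273, 22)  from 1·(211,17) + (62,5)
…
step 8: (8724, 703)  from 2·(3847,310) + (1030,83)
step 9: (21295, 1716)  from 2·(8724,703) + (3847,310)
→ (21295, 1716).  Check: 21295²=453477025, 154·1716²=453477024, difference 1.

21295 1716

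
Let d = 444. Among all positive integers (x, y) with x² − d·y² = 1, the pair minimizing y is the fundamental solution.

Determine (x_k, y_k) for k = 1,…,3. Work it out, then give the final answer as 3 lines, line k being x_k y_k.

√444 → a₀=21, period (14,42); ℓ=2 even so k=1
i=0: a=21 ⇒ p=21, q=1
i=1: a=14 ⇒ p=295, q=14
fundamental: x₁=295, y₁=14  (since 87025 − 444·196 = 1)
n=2: (295,14)∘(295,14) = (295·295+444·14·14, 295·14+14·295) = (174049,8260)
n=3: (174049,8260)∘(295,14) = (295·174049+444·14·8260, 295·8260+14·174049) = (102688615,4873386)

295 14
174049 8260
102688615 4873386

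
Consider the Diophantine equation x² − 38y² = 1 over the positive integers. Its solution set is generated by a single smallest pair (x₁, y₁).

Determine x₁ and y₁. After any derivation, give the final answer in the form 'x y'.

d=38: √d = [6; 6,12] (ℓ=2, even), read p_1/q_1
a_0=6:  p_0=6·1+0=6,  q_0=6·0+1=1
a_1=6:  p_1=6·6+1=37,  q_1=6·1+0=6
→ (37, 6).  Check: 37²=1369, 38·6²=1368, difference 1.

37 6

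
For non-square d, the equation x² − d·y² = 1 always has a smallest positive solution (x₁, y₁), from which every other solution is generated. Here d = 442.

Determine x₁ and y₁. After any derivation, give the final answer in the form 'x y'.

√442 = [21; 42, …], period ℓ=1 (odd) → k=1
a_0=21:  p_0=21·1+0=21,  q_0=21·0+1=1
a_1=42:  p_1=42·21+1=883,  q_1=42·1+0=42
→ (883, 42).  Check: 883²=779689, 442·42²=779688, difference 1.

883 42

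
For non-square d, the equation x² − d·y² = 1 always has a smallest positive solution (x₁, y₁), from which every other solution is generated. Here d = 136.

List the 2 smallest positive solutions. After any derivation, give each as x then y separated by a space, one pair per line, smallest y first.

35 3
2449 210

[11; 1,1,1,22] for √136; ℓ=4 ⇒ convergent index 3
i=0: a=11 ⇒ p=11, q=1
…
i=2: a=1 ⇒ p=23, q=2
i=3: a=1 ⇒ p=35, q=3
→ (35, 3).  Check: 35²=1225, 136·3²=1224, difference 1.
k=2:  x_2 = 35·35+136·3·3 = 2449,  y_2 = 35·3+3·35 = 210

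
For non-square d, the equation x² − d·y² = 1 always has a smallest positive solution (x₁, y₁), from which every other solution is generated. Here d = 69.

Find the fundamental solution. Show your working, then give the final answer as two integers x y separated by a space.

7775 936

√69 → a₀=8, period (3,3,1,4,1,3,3,16); ℓ=8 even so k=7
k=0  a_k=8  p_k/q_k = 8/1
…
k=2  a_k=3  p_k/q_k = 83/10
…
k=4  a_k=4  p_k/q_k = 515/62
k=5  a_k=1  p_k/q_k = 623/75
k=6  a_k=3  p_k/q_k = 2384/287
k=7  a_k=3  p_k/q_k = 7775/936
→ (7775, 936).  Check: 7775²=60450625, 69·936²=60450624, difference 1.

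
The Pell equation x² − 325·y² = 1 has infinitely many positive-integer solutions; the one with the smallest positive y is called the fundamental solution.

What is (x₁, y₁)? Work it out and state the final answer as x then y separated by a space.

649 36

d=325: √d = [18; 36] (ℓ=1, odd), read p_1/q_1
step 0: (18, 1)  from 18·(1,0) + (0,1)
step 1: (649, 36)  from 36·(18,1) + (1,0)
fundamental: x₁=649, y₁=36  (since 421201 − 325·1296 = 1)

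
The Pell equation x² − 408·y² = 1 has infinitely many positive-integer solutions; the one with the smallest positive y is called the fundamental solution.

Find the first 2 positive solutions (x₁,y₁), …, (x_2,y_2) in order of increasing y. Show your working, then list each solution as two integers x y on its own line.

√408 → a₀=20, period (5,40); ℓ=2 even so k=1
a_0=20:  p_0=20·1+0=20,  q_0=20·0+1=1
a_1=5:  p_1=5·20+1=101,  q_1=5·1+0=5
fundamental: x₁=101, y₁=5  (since 10201 − 408·25 = 1)
(x_2, y_2) = (101·101 + 408·5·5, 101·5 + 5·101) = (20401, 1010)

101 5
20401 1010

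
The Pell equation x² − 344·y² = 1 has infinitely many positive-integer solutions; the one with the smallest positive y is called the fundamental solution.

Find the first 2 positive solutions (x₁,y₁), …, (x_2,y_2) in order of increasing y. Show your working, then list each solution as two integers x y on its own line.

10405 561
216528049 11674410

d=344: √d = [18; 1,1,4,1,3,1,4,1,1,36] (ℓ=10, even), read p_9/q_9
a_0=18:  p_0=18·1+0=18,  q_0=18·0+1=1
…
a_6=1:  p_6=1·779+204=983,  q_6=1·42+11=53
…
a_8=1:  p_8=1·4711+983=5694,  q_8=1·254+53=307
a_9=1:  p_9=1·5694+4711=10405,  q_9=1·307+254=561
→ (10405, 561).  Check: 10405²=108264025, 344·561²=108264024, difference 1.
(10405+561√344)^2 = 216528049 + 11674410√344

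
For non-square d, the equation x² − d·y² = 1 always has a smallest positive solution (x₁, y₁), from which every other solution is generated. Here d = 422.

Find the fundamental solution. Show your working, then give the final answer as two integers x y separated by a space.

7022501 341850

√422 = [20; 1,1,5,2,1,…,1,1,40, …], period ℓ=14 (even) → k=13
a_0=20:  p_0=20·1+0=20,  q_0=20·0+1=1
…
a_2=1:  p_2=1·21+20=41,  q_2=1·1+1=2
…
a_4=2:  p_4=2·226+41=493,  q_4=2·11+2=24
…
a_6=3:  p_6=3·719+493=2650,  q_6=3·35+24=129
…
a_8=3:  p_8=3·53719+2650=163807,  q_8=3·2615+129=7974
…
a_10=2:  p_10=2·217526+163807=598859,  q_10=2·10589+7974=29152
a_11=5:  p_11=5·598859+217526=3211821,  q_11=5·29152+10589=156349
a_12=1:  p_12=1·3211821+598859=3810680,  q_12=1·156349+29152=185501
a_13=1:  p_13=1·3810680+3211821=7022501,  q_13=1·185501+156349=341850
fundamental: x₁=7022501, y₁=341850  (since 49315520295001 − 422·116861422500 = 1)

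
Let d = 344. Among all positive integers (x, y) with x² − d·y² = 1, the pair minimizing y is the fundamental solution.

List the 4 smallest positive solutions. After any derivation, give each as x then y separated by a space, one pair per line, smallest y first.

10405 561
216528049 11674410
4505948689285 242944471539
93768792007492801 5055674441052180

[18; 1,1,4,1,3,1,4,1,1,36] for √344; ℓ=10 ⇒ convergent index 9
k=0  a_k=18  p_k/q_k = 18/1
k=1  a_k=1  p_k/q_k = 19/1
k=2  a_k=1  p_k/q_k = 37/2
…
k=8  a_k=1  p_k/q_k = 5694/307
k=9  a_k=1  p_k/q_k = 10405/561
(x₁, y₁) = (10405, 561);  10405² − 344·561² = 1 ✓
k=2:  x_2 = 10405·10405+344·561·561 = 216528049,  y_2 = 10405·561+561·10405 = 11674410
k=3:  x_3 = 10405·216528049+344·561·11674410 = 4505948689285,  y_3 = 10405·11674410+561·216528049 = 242944471539
k=4:  x_4 = 10405·4505948689285+344·561·242944471539 = 93768792007492801,  y_4 = 10405·242944471539+561·4505948689285 = 5055674441052180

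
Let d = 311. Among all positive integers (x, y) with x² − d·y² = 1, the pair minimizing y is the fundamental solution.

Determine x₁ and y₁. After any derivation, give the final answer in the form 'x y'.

d=311: √d = [17; 1,1,1,2,1,…,1,1,34] (ℓ=16, even), read p_15/q_15
i=0: a=17 ⇒ p=17, q=1
i=1: a=1 ⇒ p=18, q=1
i=2: a=1 ⇒ p=35, q=2
i=3: a=1 ⇒ p=53, q=3
…
i=6: a=6 ⇒ p=1305, q=74
i=7: a=3 ⇒ p=4109, q=233
i=8: a=17 ⇒ p=71158, q=4035
i=9: a=3 ⇒ p=217583, q=12338
…
i=11: a=1 ⇒ p=1594239, q=90401
…
i=13: a=1 ⇒ p=6159373, q=349266
i=14: a=1 ⇒ p=10724507, q=608131
i=15: a=1 ⇒ p=16883880, q=957397
fundamental: x₁=16883880, y₁=957397  (since 285065403854400 − 311·916609015609 = 1)

16883880 957397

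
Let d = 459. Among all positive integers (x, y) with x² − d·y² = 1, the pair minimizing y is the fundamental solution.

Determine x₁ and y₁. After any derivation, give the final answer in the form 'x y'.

√459 = [21; 2,2,1,4,21,4,1,2,2,42, …], period ℓ=10 (even) → k=9
step 0: (21, 1)  from 21·(1,0) + (0,1)
…
step 2: (107, 5)  from 2·(43,2) + (21,1)
step 3: (150, 7)  from 1·(107,5) + (43,2)
step 4: (707, 33)  from 4·(150,7) + (107,5)
…
step 6: (60695, 2833)  from 4·(14997,700) + (707,33)
step 7: (75692, 3533)  from 1·(60695,2833) + (14997,700)
step 8: (212079, 9899)  from 2·(75692,3533) + (60695,2833)
step 9: (499850, 23331)  from 2·(212079,9899) + (75692,3533)
(x₁, y₁) = (499850, 23331);  499850² − 459·23331² = 1 ✓

499850 23331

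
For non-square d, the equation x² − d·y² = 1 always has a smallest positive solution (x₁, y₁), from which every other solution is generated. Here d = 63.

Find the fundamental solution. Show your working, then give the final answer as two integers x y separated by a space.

8 1

√63 → a₀=7, period (1,14); ℓ=2 even so k=1
step 0: (7, 1)  from 7·(1,0) + (0,1)
step 1: (8, 1)  from 1·(7,1) + (1,0)
→ (8, 1).  Check: 8²=64, 63·1²=63, difference 1.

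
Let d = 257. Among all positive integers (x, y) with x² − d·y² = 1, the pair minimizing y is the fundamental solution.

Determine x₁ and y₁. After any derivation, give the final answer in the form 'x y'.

513 32

√257 = [16; 32, …], period ℓ=1 (odd) → k=1
step 0: (16, 1)  from 16·(1,0) + (0,1)
step 1: (513, 32)  from 32·(16,1) + (1,0)
→ (513, 32).  Check: 513²=263169, 257·32²=263168, difference 1.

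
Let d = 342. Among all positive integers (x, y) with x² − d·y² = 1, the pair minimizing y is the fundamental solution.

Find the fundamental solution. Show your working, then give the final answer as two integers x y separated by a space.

37 2

√342 → a₀=18, period (2,36); ℓ=2 even so k=1
a_0=18:  p_0=18·1+0=18,  q_0=18·0+1=1
a_1=2:  p_1=2·18+1=37,  q_1=2·1+0=2
→ (37, 2).  Check: 37²=1369, 342·2²=1368, difference 1.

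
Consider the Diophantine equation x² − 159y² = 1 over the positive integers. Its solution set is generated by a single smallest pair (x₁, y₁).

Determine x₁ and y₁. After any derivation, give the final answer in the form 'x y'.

[12; 1,1,1,1,3,1,1,1,1,24] for √159; ℓ=10 ⇒ convergent index 9
step 0: (12, 1)  from 12·(1,0) + (0,1)
step 1: (13, 1)  from 1·(12,1) + (1,0)
step 2: (25, 2)  from 1·(13,1) + (12,1)
step 3: (38, 3)  from 1·(25,2) + (13,1)
step 4: (63, 5)  from 1·(38,3) + (25,2)
step 5: (227, 18)  from 3·(63,5) + (38,3)
step 6: (290, 23)  from 1·(227,18) + (63,5)
step 7: (517, 41)  from 1·(290,23) + (227,18)
step 8: (807, 64)  from 1·(517,41) + (290,23)
step 9: (1324, 105)  from 1·(807,64) + (517,41)
→ (1324, 105).  Check: 1324²=1752976, 159·105²=1752975, difference 1.

1324 105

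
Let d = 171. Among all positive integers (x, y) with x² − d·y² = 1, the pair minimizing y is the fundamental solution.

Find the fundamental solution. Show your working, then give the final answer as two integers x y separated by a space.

d=171: √d = [13; 13,26] (ℓ=2, even), read p_1/q_1
a_0=13:  p_0=13·1+0=13,  q_0=13·0+1=1
a_1=13:  p_1=13·13+1=170,  q_1=13·1+0=13
→ (170, 13).  Check: 170²=28900, 171·13²=28899, difference 1.

170 13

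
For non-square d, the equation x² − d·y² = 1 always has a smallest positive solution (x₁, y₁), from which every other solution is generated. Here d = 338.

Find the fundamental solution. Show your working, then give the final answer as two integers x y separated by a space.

d=338: √d = [18; 2,1,1,2,36] (ℓ=5, odd), read p_9/q_9
step 0: (18, 1)  from 18·(1,0) + (0,1)
step 1: (37, 2)  from 2·(18,1) + (1,0)
step 2: (55, 3)  from 1·(37,2) + (18,1)
step 3: (92, 5)  from 1·(55,3) + (37,2)
step 4: (239, 13)  from 2·(92,5) + (55,3)
step 5: (8696, 473)  from 36·(239,13) + (92,5)
…
step 8: (43958, 2391)  from 1·(26327,1432) + (17631,959)
step 9: (114243, 6214)  from 2·(43958,2391) + (26327,1432)
fundamental: x₁=114243, y₁=6214  (since 13051463049 − 338·38613796 = 1)

114243 6214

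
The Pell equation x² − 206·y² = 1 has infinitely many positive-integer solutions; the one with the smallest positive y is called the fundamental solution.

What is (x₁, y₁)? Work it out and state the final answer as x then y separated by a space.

d=206: √d = [14; 2,1,5,14,5,1,2,28] (ℓ=8, even), read p_7/q_7
k=0  a_k=14  p_k/q_k = 14/1
…
k=2  a_k=1  p_k/q_k = 43/3
…
k=6  a_k=1  p_k/q_k = 20998/1463
k=7  a_k=2  p_k/q_k = 59535/4148
→ (59535, 4148).  Check: 59535²=3544416225, 206·4148²=3544416224, difference 1.

59535 4148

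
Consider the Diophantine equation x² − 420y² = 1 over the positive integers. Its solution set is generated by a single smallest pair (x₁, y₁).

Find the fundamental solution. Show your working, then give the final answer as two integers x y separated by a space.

√420 → a₀=20, period (2,40); ℓ=2 even so k=1
i=0: a=20 ⇒ p=20, q=1
i=1: a=2 ⇒ p=41, q=2
fundamental: x₁=41, y₁=2  (since 1681 − 420·4 = 1)

41 2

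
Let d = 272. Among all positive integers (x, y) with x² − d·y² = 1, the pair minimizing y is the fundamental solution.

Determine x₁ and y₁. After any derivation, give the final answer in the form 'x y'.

33 2

d=272: √d = [16; 2,32] (ℓ=2, even), read p_1/q_1
k=0  a_k=16  p_k/q_k = 16/1
k=1  a_k=2  p_k/q_k = 33/2
→ (33, 2).  Check: 33²=1089, 272·2²=1088, difference 1.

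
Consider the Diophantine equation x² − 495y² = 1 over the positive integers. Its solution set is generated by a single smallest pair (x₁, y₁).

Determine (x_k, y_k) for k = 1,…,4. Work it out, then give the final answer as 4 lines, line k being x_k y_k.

√495 → a₀=22, period (4,44); ℓ=2 even so k=1
a_0=22:  p_0=22·1+0=22,  q_0=22·0+1=1
a_1=4:  p_1=4·22+1=89,  q_1=4·1+0=4
fundamental: x₁=89, y₁=4  (since 7921 − 495·16 = 1)
(89+4√495)^2 = 15841 + 712√495
(89+4√495)^3 = 2819609 + 126732√495
(89+4√495)^4 = 501874561 + 22557584√495

89 4
15841 712
2819609 126732
501874561 22557584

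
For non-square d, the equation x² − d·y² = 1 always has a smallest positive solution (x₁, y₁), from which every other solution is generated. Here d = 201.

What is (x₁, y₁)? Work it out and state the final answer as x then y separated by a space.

[14; 5,1,1,1,2,…,1,5,28] for √201; ℓ=14 ⇒ convergent index 13
k=0  a_k=14  p_k/q_k = 14/1
k=1  a_k=5  p_k/q_k = 71/5
…
k=3  a_k=1  p_k/q_k = 156/11
k=4  a_k=1  p_k/q_k = 241/17
k=5  a_k=2  p_k/q_k = 638/45
…
k=8  a_k=1  p_k/q_k = 8549/603
k=9  a_k=2  p_k/q_k = 24768/1747
…
k=11  a_k=1  p_k/q_k = 58085/4097
k=12  a_k=1  p_k/q_k = 91402/6447
k=13  a_k=5  p_k/q_k = 515095/36332
→ (515095, 36332).  Check: 515095²=265322859025, 201·36332²=265322859024, difference 1.

515095 36332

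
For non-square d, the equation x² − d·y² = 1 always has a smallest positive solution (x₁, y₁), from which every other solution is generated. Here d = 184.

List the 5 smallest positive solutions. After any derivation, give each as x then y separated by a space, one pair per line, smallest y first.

24335 1794
1184384449 87313980
57643991108495 4249571404806
2805533046066067201 206826640184594040
136545293294391499564175 10066252573534620521994

√184 → a₀=13, period (1,1,3,2,1,2,1,2,3,1,1,26); ℓ=12 even so k=11
a_0=13:  p_0=13·1+0=13,  q_0=13·0+1=1
…
a_4=2:  p_4=2·95+27=217,  q_4=2·7+2=16
a_5=1:  p_5=1·217+95=312,  q_5=1·16+7=23
…
a_7=1:  p_7=1·841+312=1153,  q_7=1·62+23=85
a_8=2:  p_8=2·1153+841=3147,  q_8=2·85+62=232
a_9=3:  p_9=3·3147+1153=10594,  q_9=3·232+85=781
a_10=1:  p_10=1·10594+3147=13741,  q_10=1·781+232=1013
a_11=1:  p_11=1·13741+10594=24335,  q_11=1·1013+781=1794
fundamental: x₁=24335, y₁=1794  (since 592192225 − 184·3218436 = 1)
(x_2, y_2) = (24335·24335 + 184·1794·1794, 24335·1794 + 1794·24335) = (1184384449, 87313980)
(x_3, y_3) = (24335·1184384449 + 184·1794·87313980, 24335·87313980 + 1794·1184384449) = (57643991108495, 4249571404806)
(x_4, y_4) = (24335·57643991108495 + 184·1794·4249571404806, 24335·4249571404806 + 1794·57643991108495) = (2805533046066067201, 206826640184594040)
(x_5, y_5) = (24335·2805533046066067201 + 184·1794·206826640184594040, 24335·206826640184594040 + 1794·2805533046066067201) = (136545293294391499564175, 10066252573534620521994)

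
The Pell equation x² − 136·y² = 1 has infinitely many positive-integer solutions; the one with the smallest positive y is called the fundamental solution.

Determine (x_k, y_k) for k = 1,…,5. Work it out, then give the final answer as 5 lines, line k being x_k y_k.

d=136: √d = [11; 1,1,1,22] (ℓ=4, even), read p_3/q_3
a_0=11:  p_0=11·1+0=11,  q_0=11·0+1=1
a_1=1:  p_1=1·11+1=12,  q_1=1·1+0=1
a_2=1:  p_2=1·12+11=23,  q_2=1·1+1=2
a_3=1:  p_3=1·23+12=35,  q_3=1·2+1=3
(x₁, y₁) = (35, 3);  35² − 136·3² = 1 ✓
(35+3√136)^2 = 2449 + 210√136
(35+3√136)^3 = 171395 + 14697√136
(35+3√136)^4 = 11995201 + 1028580√136
(35+3√136)^5 = 839492675 + 71985903√136

35 3
2449 210
171395 14697
11995201 1028580
839492675 71985903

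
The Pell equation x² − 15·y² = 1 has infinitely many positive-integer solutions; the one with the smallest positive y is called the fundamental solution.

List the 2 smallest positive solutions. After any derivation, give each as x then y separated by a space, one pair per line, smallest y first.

4 1
31 8

√15 = [3; 1,6, …], period ℓ=2 (even) → k=1
step 0: (3, 1)  from 3·(1,0) + (0,1)
step 1: (4, 1)  from 1·(3,1) + (1,0)
(x₁, y₁) = (4, 1);  4² − 15·1² = 1 ✓
(4+1√15)^2 = 31 + 8√15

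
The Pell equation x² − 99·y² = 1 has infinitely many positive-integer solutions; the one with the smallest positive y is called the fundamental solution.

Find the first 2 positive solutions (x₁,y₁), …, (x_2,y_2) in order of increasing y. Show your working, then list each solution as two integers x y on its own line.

10 1
199 20

d=99: √d = [9; 1,18] (ℓ=2, even), read p_1/q_1
step 0: (9, 1)  from 9·(1,0) + (0,1)
step 1: (10, 1)  from 1·(9,1) + (1,0)
(x₁, y₁) = (10, 1);  10² − 99·1² = 1 ✓
(x_2, y_2) = (10·10 + 99·1·1, 10·1 + 1·10) = (199, 20)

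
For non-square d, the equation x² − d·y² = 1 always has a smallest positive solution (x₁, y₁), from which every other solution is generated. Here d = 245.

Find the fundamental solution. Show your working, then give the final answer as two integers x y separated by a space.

51841 3312

d=245: √d = [15; 1,1,1,7,6,7,1,1,1,30] (ℓ=10, even), read p_9/q_9
i=0: a=15 ⇒ p=15, q=1
i=1: a=1 ⇒ p=16, q=1
i=2: a=1 ⇒ p=31, q=2
i=3: a=1 ⇒ p=47, q=3
i=4: a=7 ⇒ p=360, q=23
i=5: a=6 ⇒ p=2207, q=141
i=6: a=7 ⇒ p=15809, q=1010
i=7: a=1 ⇒ p=18016, q=1151
i=8: a=1 ⇒ p=33825, q=2161
i=9: a=1 ⇒ p=51841, q=3312
→ (51841, 3312).  Check: 51841²=2687489281, 245·3312²=2687489280, difference 1.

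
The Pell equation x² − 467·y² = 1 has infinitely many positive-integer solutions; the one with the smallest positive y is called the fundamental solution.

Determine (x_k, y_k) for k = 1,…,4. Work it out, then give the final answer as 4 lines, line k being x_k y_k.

1625626 75225
5285319783751 244575431700
17183906517558380626 795176361465413175
55869210433019434807260001 2585318735566902940613400

[21; 1,1,1,1,3,…,1,1,42] for √467; ℓ=14 ⇒ convergent index 13
k=0  a_k=21  p_k/q_k = 21/1
k=1  a_k=1  p_k/q_k = 22/1
k=2  a_k=1  p_k/q_k = 43/2
…
k=4  a_k=1  p_k/q_k = 108/5
…
k=7  a_k=21  p_k/q_k = 27164/1257
k=8  a_k=3  p_k/q_k = 82767/3830
k=9  a_k=3  p_k/q_k = 275465/12747
…
k=11  a_k=1  p_k/q_k = 633697/29324
k=12  a_k=1  p_k/q_k = 991929/45901
k=13  a_k=1  p_k/q_k = 1625626/75225
fundamental: x₁=1625626, y₁=75225  (since 2642659891876 − 467·5658800625 = 1)
(1625626+75225√467)^2 = 5285319783751 + 244575431700√467
(1625626+75225√467)^3 = 17183906517558380626 + 795176361465413175√467
(1625626+75225√467)^4 = 55869210433019434807260001 + 2585318735566902940613400√467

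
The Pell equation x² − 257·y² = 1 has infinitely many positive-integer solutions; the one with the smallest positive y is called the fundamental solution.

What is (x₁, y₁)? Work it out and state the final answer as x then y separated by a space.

√257 = [16; 32, …], period ℓ=1 (odd) → k=1
k=0  a_k=16  p_k/q_k = 16/1
k=1  a_k=32  p_k/q_k = 513/32
(x₁, y₁) = (513, 32);  513² − 257·32² = 1 ✓

513 32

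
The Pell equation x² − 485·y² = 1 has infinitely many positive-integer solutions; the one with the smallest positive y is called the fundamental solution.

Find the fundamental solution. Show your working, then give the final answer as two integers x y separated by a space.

√485 → a₀=22, period (44); ℓ=1 odd so k=1
a_0=22:  p_0=22·1+0=22,  q_0=22·0+1=1
a_1=44:  p_1=44·22+1=969,  q_1=44·1+0=44
fundamental: x₁=969, y₁=44  (since 938961 − 485·1936 = 1)

969 44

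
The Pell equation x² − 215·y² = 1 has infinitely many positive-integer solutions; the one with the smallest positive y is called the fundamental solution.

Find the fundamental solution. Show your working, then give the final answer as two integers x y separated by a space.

d=215: √d = [14; 1,1,1,28] (ℓ=4, even), read p_3/q_3
i=0: a=14 ⇒ p=14, q=1
…
i=2: a=1 ⇒ p=29, q=2
i=3: a=1 ⇒ p=44, q=3
(x₁, y₁) = (44, 3);  44² − 215·3² = 1 ✓

44 3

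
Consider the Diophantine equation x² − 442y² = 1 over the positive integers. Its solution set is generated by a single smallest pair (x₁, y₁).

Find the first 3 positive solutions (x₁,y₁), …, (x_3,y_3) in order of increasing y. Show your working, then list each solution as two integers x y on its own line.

883 42
1559377 74172
2753858899 130987710

[21; 42] for √442; ℓ=1 ⇒ convergent index 1
a_0=21:  p_0=21·1+0=21,  q_0=21·0+1=1
a_1=42:  p_1=42·21+1=883,  q_1=42·1+0=42
(x₁, y₁) = (883, 42);  883² − 442·42² = 1 ✓
(x_2, y_2) = (883·883 + 442·42·42, 883·42 + 42·883) = (1559377, 74172)
(x_3, y_3) = (883·1559377 + 442·42·74172, 883·74172 + 42·1559377) = (2753858899, 130987710)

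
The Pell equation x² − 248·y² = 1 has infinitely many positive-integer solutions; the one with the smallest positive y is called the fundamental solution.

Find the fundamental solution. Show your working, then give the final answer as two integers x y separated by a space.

63 4

d=248: √d = [15; 1,2,1,30] (ℓ=4, even), read p_3/q_3
a_0=15:  p_0=15·1+0=15,  q_0=15·0+1=1
a_1=1:  p_1=1·15+1=16,  q_1=1·1+0=1
a_2=2:  p_2=2·16+15=47,  q_2=2·1+1=3
a_3=1:  p_3=1·47+16=63,  q_3=1·3+1=4
fundamental: x₁=63, y₁=4  (since 3969 − 248·16 = 1)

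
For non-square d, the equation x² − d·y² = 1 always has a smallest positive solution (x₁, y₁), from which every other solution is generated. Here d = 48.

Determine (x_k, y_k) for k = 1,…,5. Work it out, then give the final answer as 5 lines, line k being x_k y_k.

[6; 1,12] for √48; ℓ=2 ⇒ convergent index 1
k=0  a_k=6  p_k/q_k = 6/1
k=1  a_k=1  p_k/q_k = 7/1
fundamental: x₁=7, y₁=1  (since 49 − 48·1 = 1)
(7+1√48)^2 = 97 + 14√48
(7+1√48)^3 = 1351 + 195√48
(7+1√48)^4 = 18817 + 2716√48
(7+1√48)^5 = 262087 + 37829√48

7 1
97 14
1351 195
18817 2716
262087 37829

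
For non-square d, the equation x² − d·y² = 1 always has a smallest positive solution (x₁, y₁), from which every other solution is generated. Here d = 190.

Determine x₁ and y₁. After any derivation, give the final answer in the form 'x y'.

√190 → a₀=13, period (1,3,1,1,1,…,3,1,26); ℓ=14 even so k=13
step 0: (13, 1)  from 13·(1,0) + (0,1)
…
step 3: (69, 5)  from 1·(55,4) + (14,1)
step 4: (124, 9)  from 1·(69,5) + (55,4)
step 5: (193, 14)  from 1·(124,9) + (69,5)
step 6: (510, 37)  from 2·(193,14) + (124,9)
…
step 10: (7085, 514)  from 1·(4149,301) + (2936,213)
…
step 12: (40787, 2959)  from 3·(11234,815) + (7085,514)
step 13: (52021, 3774)  from 1·(40787,2959) + (11234,815)
fundamental: x₁=52021, y₁=3774  (since 2706184441 − 190·14243076 = 1)

52021 3774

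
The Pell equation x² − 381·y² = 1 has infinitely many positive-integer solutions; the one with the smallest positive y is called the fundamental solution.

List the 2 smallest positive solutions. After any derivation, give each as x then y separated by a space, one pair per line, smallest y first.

1015 52
2060449 105560

[19; 1,1,12,1,1,38] for √381; ℓ=6 ⇒ convergent index 5
k=0  a_k=19  p_k/q_k = 19/1
k=1  a_k=1  p_k/q_k = 20/1
k=2  a_k=1  p_k/q_k = 39/2
…
k=4  a_k=1  p_k/q_k = 527/27
k=5  a_k=1  p_k/q_k = 1015/52
→ (1015, 52).  Check: 1015²=1030225, 381·52²=1030224, difference 1.
(x_2, y_2) = (1015·1015 + 381·52·52, 1015·52 + 52·1015) = (2060449, 105560)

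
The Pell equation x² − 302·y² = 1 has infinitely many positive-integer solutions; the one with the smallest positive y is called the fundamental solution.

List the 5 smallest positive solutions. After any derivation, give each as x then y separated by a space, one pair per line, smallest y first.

4276623 246092
36579008568257 2104885414632
312869258720405635599 18003602753159249380
2676047735673238042056036097 153989243234046232237072848
22888894590955867721004902116885263 1317107878734614996094061229615228

√302 = [17; 2,1,1,1,4,…,1,2,34, …], period ℓ=16 (even) → k=15
i=0: a=17 ⇒ p=17, q=1
i=1: a=2 ⇒ p=35, q=2
…
i=3: a=1 ⇒ p=87, q=5
i=4: a=1 ⇒ p=139, q=8
i=5: a=4 ⇒ p=643, q=37
i=6: a=2 ⇒ p=1425, q=82
i=7: a=1 ⇒ p=2068, q=119
…
i=10: a=2 ⇒ p=107675, q=6196
i=11: a=4 ⇒ p=467281, q=26889
…
i=13: a=1 ⇒ p=1042237, q=59974
i=14: a=1 ⇒ p=1617193, q=93059
i=15: a=2 ⇒ p=4276623, q=246092
fundamental: x₁=4276623, y₁=246092  (since 18289504284129 − 302·60561272464 = 1)
k=2:  x_2 = 4276623·4276623+302·246092·246092 = 36579008568257,  y_2 = 4276623·246092+246092·4276623 = 2104885414632
k=3:  x_3 = 4276623·36579008568257+302·246092·2104885414632 = 312869258720405635599,  y_3 = 4276623·2104885414632+246092·36579008568257 = 18003602753159249380
k=4:  x_4 = 4276623·312869258720405635599+302·246092·18003602753159249380 = 2676047735673238042056036097,  y_4 = 4276623·18003602753159249380+246092·312869258720405635599 = 153989243234046232237072848
k=5:  x_5 = 4276623·2676047735673238042056036097+302·246092·153989243234046232237072848 = 22888894590955867721004902116885263,  y_5 = 4276623·153989243234046232237072848+246092·2676047735673238042056036097 = 1317107878734614996094061229615228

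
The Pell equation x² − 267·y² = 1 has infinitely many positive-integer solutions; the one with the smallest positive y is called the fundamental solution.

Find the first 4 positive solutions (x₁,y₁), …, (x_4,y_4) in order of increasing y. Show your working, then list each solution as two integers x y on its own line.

2402 147
11539207 706188
55434348026 3392527005
266306596377697 16297699025832

√267 → a₀=16, period (2,1,15,1,2,32); ℓ=6 even so k=5
i=0: a=16 ⇒ p=16, q=1
…
i=4: a=1 ⇒ p=817, q=50
i=5: a=2 ⇒ p=2402, q=147
fundamental: x₁=2402, y₁=147  (since 5769604 − 267·21609 = 1)
(x_2, y_2) = (2402·2402 + 267·147·147, 2402·147 + 147·2402) = (11539207, 706188)
(x_3, y_3) = (2402·11539207 + 267·147·706188, 2402·706188 + 147·11539207) = (55434348026, 3392527005)
(x_4, y_4) = (2402·55434348026 + 267·147·3392527005, 2402·3392527005 + 147·55434348026) = (266306596377697, 16297699025832)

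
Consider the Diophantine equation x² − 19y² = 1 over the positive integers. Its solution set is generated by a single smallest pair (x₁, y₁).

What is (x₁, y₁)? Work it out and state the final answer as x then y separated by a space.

√19 → a₀=4, period (2,1,3,1,2,8); ℓ=6 even so k=5
step 0: (4, 1)  from 4·(1,0) + (0,1)
step 1: (9, 2)  from 2·(4,1) + (1,0)
step 2: (13, 3)  from 1·(9,2) + (4,1)
step 3: (48, 11)  from 3·(13,3) + (9,2)
step 4: (61, 14)  from 1·(48,11) + (13,3)
step 5: (170, 39)  from 2·(61,14) + (48,11)
(x₁, y₁) = (170, 39);  170² − 19·39² = 1 ✓

170 39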